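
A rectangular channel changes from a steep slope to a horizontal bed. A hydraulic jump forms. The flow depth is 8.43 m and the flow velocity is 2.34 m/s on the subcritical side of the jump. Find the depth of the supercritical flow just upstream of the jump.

Fr₂ = V₂/√(g·y₂) = 2.34/√(9.81×8.43) = 0.257.
From the momentum equation (using Fr₂), y₁/y₂ = ½[√(1 + 8Fr₂²) − 1] = ½[√1.530 − 1] = 0.118.
y₁ = 0.118 × 8.43 = 0.998 m.

y₁ = 0.998 m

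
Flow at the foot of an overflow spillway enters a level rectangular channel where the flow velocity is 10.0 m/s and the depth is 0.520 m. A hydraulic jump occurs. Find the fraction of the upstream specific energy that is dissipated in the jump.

Fr₁ = V₁/√(g·y₁) = 10.0/√(9.81×0.520) = 4.43.
Conjugate-depth relation: y₂/y₁ = ½[√(1 + 8Fr₁²) − 1] = ½[√157.8 − 1] = 5.78.
y₂ = 5.78 × 0.520 = 3.01 m.
E₁ = y₁ + V₁²/2g = 5.62 m. ΔE = (y₂ − y₁)³/(4y₁y₂) = 2.46 m. ΔE/E₁ = 2.46/5.62 = 0.438.

ΔE/E₁ = 0.438 (43.8%)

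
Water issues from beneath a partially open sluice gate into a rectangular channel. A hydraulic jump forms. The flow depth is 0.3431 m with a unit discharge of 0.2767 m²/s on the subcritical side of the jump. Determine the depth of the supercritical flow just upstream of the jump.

V₂ = q/y₂ = 0.2767/0.3431 = 0.8065 m/s; Fr₂ = V₂/√(g·y₂) = 0.4396.
From the momentum equation (using Fr₂), y₁/y₂ = ½[√(1 + 8Fr₂²) − 1] = ½[√2.5459 − 1] = 0.2978.
y₁ = 0.2978 × 0.3431 = 0.1022 m.

y₁ = 0.1022 m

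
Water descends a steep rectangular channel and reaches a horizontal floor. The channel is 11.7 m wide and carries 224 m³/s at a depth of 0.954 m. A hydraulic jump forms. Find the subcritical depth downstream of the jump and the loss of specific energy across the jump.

q = Q/b = 224/11.7 = 19.1 m²/s; V₁ = q/y₁ = 20.1 m/s. Fr₁ = V₁/√(g·y₁) = 6.56.
Bélanger equation: y₂/y₁ = ½[√(1 + 8Fr₁²) − 1] = ½[√345.3 − 1] = 8.79.
y₂ = 8.79 × 0.954 = 8.39 m.
V₂ = q/y₂ = 19.1/8.39 = 2.28 m/s. E₁ = y₁ + V₁²/2g = 21.5 m; E₂ = y₂ + V₂²/2g = 8.65 m. ΔE = E₁ − E₂ = 12.8 m.

y₂ = 8.39 m; ΔE = 12.8 m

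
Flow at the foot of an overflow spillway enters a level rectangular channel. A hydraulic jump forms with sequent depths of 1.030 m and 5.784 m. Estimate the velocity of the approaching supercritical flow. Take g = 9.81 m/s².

For a rectangular channel the momentum equation gives q² = ½·g·y₁·y₂·(y₁ + y₂) = ½×9.81×1.030×5.784×6.814 = 199.1.
q = √199.1 = 14.11 m²/s.
V₁ = q/y₁ = 14.11/1.030 = 13.70 m/s.

V₁ = 13.70 m/s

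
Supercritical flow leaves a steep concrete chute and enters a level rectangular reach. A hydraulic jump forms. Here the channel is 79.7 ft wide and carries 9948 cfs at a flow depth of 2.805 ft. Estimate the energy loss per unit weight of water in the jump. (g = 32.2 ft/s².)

ΔE = 15.51 ft

q = Q/b = 9948/79.7 = 124.8 ft²/s; V₁ = q/y₁ = 44.50 ft/s. Fr₁ = V₁/√(g·y₁) = 4.682.
Sequent-depth ratio: y₂/y₁ = ½[√(1 + 8Fr₁²) − 1] = ½[√176.38 − 1] = 6.140.
y₂ = 6.140 × 2.805 = 17.22 ft.
V₂ = q/y₂ = 124.8/17.22 = 7.247 ft/s. E₁ = y₁ + V₁²/2g = 33.55 ft; E₂ = y₂ + V₂²/2g = 18.04 ft. ΔE = E₁ − E₂ = 15.51 ft.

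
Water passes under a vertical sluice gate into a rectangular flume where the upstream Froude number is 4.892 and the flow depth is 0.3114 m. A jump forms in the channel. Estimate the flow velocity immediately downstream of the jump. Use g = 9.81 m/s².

V₂ = 1.328 m/s

Fr₁ = 4.892 (given).
From the momentum equation for a rectangular channel, y₂/y₁ = ½[√(1 + 8Fr₁²) − 1] = ½[√192.45 − 1] = 6.436.
y₂ = 6.436 × 0.3114 = 2.004 m.
V₁ = Fr₁·√(g·y₁) = 4.892×√(9.81×0.3114) = 8.550 m/s; q = V₁·y₁ = 2.663 m²/s.
V₂ = q/y₂ = 2.663/2.004 = 1.328 m/s.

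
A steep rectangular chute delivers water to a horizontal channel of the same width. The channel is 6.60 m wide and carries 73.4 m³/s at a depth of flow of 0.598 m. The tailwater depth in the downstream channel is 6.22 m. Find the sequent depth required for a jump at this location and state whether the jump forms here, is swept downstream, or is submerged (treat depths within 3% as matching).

y₂ = 6.20 m; the jump forms here

q = Q/b = 73.4/6.60 = 11.1 m²/s; V₁ = q/y₁ = 18.6 m/s. Fr₁ = V₁/√(g·y₁) = 7.68.
From the momentum equation for a rectangular channel, y₂/y₁ = ½[√(1 + 8Fr₁²) − 1] = ½[√472.7 − 1] = 10.4.
y₂ = 10.4 × 0.598 = 6.20 m.
Tailwater y_tw = 6.22 m: y_tw ≈ y₂, so the jump forms here.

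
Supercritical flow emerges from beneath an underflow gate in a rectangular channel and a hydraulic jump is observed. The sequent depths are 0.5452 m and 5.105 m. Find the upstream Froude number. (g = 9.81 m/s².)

Fr₁ = 6.966

For a rectangular channel the momentum equation gives q² = ½·g·y₁·y₂·(y₁ + y₂) = ½×9.81×0.5452×5.105×5.650 = 77.14.
q = √77.14 = 8.783 m²/s.
V₁ = q/y₁ = 16.11 m/s; Fr₁ = V₁/√(g·y₁) = 6.966.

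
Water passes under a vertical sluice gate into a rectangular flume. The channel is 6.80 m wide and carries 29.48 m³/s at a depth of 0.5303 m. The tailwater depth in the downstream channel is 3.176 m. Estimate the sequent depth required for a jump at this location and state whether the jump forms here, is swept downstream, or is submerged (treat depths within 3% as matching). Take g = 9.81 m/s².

y₂ = 2.436 m; the jump is submerged

q = Q/b = 29.48/6.80 = 4.335 m²/s; V₁ = q/y₁ = 8.175 m/s. Fr₁ = V₁/√(g·y₁) = 3.584.
By Bélanger, y₂/y₁ = ½[√(1 + 8Fr₁²) − 1] = ½[√103.78 − 1] = 4.594.
y₂ = 4.594 × 0.5303 = 2.436 m.
Tailwater y_tw = 3.176 m: y_tw > y₂, so the jump is submerged.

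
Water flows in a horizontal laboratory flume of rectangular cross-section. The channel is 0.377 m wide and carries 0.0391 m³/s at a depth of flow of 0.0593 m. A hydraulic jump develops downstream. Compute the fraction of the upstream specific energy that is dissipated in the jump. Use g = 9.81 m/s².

q = Q/b = 0.0391/0.377 = 0.104 m²/s; V₁ = q/y₁ = 1.75 m/s. Fr₁ = V₁/√(g·y₁) = 2.29.
Bélanger equation: y₂/y₁ = ½[√(1 + 8Fr₁²) − 1] = ½[√43.07 − 1] = 2.78.
y₂ = 2.78 × 0.0593 = 0.165 m.
E₁ = y₁ + V₁²/2g = 0.215 m. ΔE = (y₂ − y₁)³/(4y₁y₂) = 0.0301 m. ΔE/E₁ = 0.0301/0.215 = 0.140.

ΔE/E₁ = 0.140 (14.0%)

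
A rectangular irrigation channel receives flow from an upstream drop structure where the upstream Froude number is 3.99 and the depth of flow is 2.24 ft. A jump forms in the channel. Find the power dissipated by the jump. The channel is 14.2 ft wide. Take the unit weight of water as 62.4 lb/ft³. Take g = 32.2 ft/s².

Fr₁ = 3.99 (given).
From the momentum equation for a rectangular channel, y₂/y₁ = ½[√(1 + 8Fr₁²) − 1] = ½[√128.4 − 1] = 5.16.
y₂ = 5.16 × 2.24 = 11.6 ft.
Head loss: ΔE = (y₂ − y₁)³/(4y₁y₂) = (11.6 − 2.24)³/(4×2.24×11.6) = 812/104 = 7.83 ft.
V₁ = Fr₁·√(g·y₁) = 3.99×√(32.2×2.24) = 33.9 ft/s; q = V₁·y₁ = 75.9 ft²/s. Q = q·b = 75.9 × 14.2 = 1078 cfs. P = γ·Q·ΔE/550 = 62.4 × 1078 × 7.83 / 550 = 958 hp.

P = 958 hp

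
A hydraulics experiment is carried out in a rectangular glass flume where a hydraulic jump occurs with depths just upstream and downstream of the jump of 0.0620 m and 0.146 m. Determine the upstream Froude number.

Fr₁ = 1.99

For a rectangular channel the momentum equation gives q² = ½·g·y₁·y₂·(y₁ + y₂) = ½×9.81×0.0620×0.146×0.208 = 0.00924.
q = √0.00924 = 0.0961 m²/s.
V₁ = q/y₁ = 1.55 m/s; Fr₁ = V₁/√(g·y₁) = 1.99.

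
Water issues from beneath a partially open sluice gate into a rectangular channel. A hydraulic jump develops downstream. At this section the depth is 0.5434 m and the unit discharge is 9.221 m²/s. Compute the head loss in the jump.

ΔE = 9.687 m

V₁ = q/y₁ = 9.221/0.5434 = 16.97 m/s. Fr₁ = V₁/√(g·y₁) = 16.97/√(9.81×0.5434) = 7.350.
Conjugate-depth relation: y₂/y₁ = ½[√(1 + 8Fr₁²) − 1] = ½[√433.13 − 1] = 9.906.
y₂ = 9.906 × 0.5434 = 5.383 m.
V₂ = q/y₂ = 9.221/5.383 = 1.713 m/s. E₁ = y₁ + V₁²/2g = 15.22 m; E₂ = y₂ + V₂²/2g = 5.532 m. ΔE = E₁ − E₂ = 9.687 m.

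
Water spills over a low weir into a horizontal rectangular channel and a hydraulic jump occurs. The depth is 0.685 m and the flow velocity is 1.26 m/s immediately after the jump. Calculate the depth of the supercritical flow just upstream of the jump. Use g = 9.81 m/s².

Fr₂ = V₂/√(g·y₂) = 1.26/√(9.81×0.685) = 0.486.
From the momentum equation (using Fr₂), y₁/y₂ = ½[√(1 + 8Fr₂²) − 1] = ½[√2.890 − 1] = 0.350.
y₁ = 0.350 × 0.685 = 0.240 m.

y₁ = 0.240 m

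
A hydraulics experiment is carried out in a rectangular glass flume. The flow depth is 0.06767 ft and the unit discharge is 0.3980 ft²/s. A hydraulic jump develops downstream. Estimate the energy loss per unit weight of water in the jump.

V₁ = q/y₁ = 0.3980/0.06767 = 5.881 ft/s. Fr₁ = V₁/√(g·y₁) = 5.881/√(32.2×0.06767) = 3.984.
By Bélanger, y₂/y₁ = ½[√(1 + 8Fr₁²) − 1] = ½[√128.00 − 1] = 5.157.
y₂ = 5.157 × 0.06767 = 0.3490 ft.
V₂ = q/y₂ = 0.3980/0.3490 = 1.141 ft/s. E₁ = y₁ + V₁²/2g = 0.6048 ft; E₂ = y₂ + V₂²/2g = 0.3692 ft. ΔE = E₁ − E₂ = 0.2356 ft.

ΔE = 0.2356 ft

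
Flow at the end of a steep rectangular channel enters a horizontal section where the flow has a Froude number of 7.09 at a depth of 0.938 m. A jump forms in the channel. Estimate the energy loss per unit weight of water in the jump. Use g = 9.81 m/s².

ΔE = 15.3 m

Fr₁ = 7.09 (given).
From the momentum equation for a rectangular channel, y₂/y₁ = ½[√(1 + 8Fr₁²) − 1] = ½[√403.1 − 1] = 9.54.
y₂ = 9.54 × 0.938 = 8.95 m.
V₁ = Fr₁·√(g·y₁) = 7.09×√(9.81×0.938) = 21.5 m/s; q = V₁·y₁ = 20.2 m²/s. V₂ = q/y₂ = 20.2/8.95 = 2.25 m/s. E₁ = y₁ + V₁²/2g = 24.5 m; E₂ = y₂ + V₂²/2g = 9.21 m. ΔE = E₁ − E₂ = 15.3 m.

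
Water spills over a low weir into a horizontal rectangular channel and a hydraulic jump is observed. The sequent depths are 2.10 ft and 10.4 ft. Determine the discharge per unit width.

For a rectangular channel the momentum equation gives q² = ½·g·y₁·y₂·(y₁ + y₂) = ½×32.2×2.10×10.4×12.5 = 4395.
q = √4395 = 66.3 ft²/s.

q = 66.3 ft²/s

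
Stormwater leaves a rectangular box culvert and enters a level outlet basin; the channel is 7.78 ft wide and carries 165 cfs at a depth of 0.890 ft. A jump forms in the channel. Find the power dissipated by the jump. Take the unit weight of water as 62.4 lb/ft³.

P = 80.0 hp

q = Q/b = 165/7.78 = 21.2 ft²/s; V₁ = q/y₁ = 23.8 ft/s. Fr₁ = V₁/√(g·y₁) = 4.45.
Conjugate-depth relation: y₂/y₁ = ½[√(1 + 8Fr₁²) − 1] = ½[√159.5 − 1] = 5.81.
y₂ = 5.81 × 0.890 = 5.18 ft.
V₂ = q/y₂ = 21.2/5.18 = 4.10 ft/s. E₁ = y₁ + V₁²/2g = 9.71 ft; E₂ = y₂ + V₂²/2g = 5.44 ft. ΔE = E₁ − E₂ = 4.27 ft.
P = γ·Q·ΔE/550 = 62.4 × 165 × 4.27 / 550 = 80.0 hp.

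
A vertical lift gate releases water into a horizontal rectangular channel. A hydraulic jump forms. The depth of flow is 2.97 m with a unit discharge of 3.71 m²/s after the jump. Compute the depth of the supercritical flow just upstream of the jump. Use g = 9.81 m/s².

V₂ = q/y₂ = 3.71/2.97 = 1.25 m/s; Fr₂ = V₂/√(g·y₂) = 0.231.
Since the conjugate-depth ratio holds either way, y₁/y₂ = ½[√(1 + 8Fr₂²) − 1] = ½[√1.428 − 1] = 0.0976.
y₁ = 0.0976 × 2.97 = 0.290 m.

y₁ = 0.290 m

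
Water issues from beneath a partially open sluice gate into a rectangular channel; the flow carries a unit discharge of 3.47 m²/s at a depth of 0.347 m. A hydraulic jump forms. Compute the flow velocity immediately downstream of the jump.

V₂ = 1.39 m/s

V₁ = q/y₁ = 3.47/0.347 = 10.0 m/s. Fr₁ = V₁/√(g·y₁) = 10.0/√(9.81×0.347) = 5.42.
By Bélanger, y₂/y₁ = ½[√(1 + 8Fr₁²) − 1] = ½[√236.0 − 1] = 7.18.
y₂ = 7.18 × 0.347 = 2.49 m.
V₂ = q/y₂ = 3.47/2.49 = 1.39 m/s.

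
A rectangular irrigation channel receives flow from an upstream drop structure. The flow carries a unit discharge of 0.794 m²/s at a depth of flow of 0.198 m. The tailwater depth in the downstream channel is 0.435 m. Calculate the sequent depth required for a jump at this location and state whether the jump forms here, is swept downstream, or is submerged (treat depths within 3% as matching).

y₂ = 0.713 m; the jump is swept downstream

V₁ = q/y₁ = 0.794/0.198 = 4.01 m/s. Fr₁ = V₁/√(g·y₁) = 4.01/√(9.81×0.198) = 2.88.
From the momentum equation for a rectangular channel, y₂/y₁ = ½[√(1 + 8Fr₁²) − 1] = ½[√67.23 − 1] = 3.60.
y₂ = 3.60 × 0.198 = 0.713 m.
Tailwater y_tw = 0.435 m: y_tw < y₂, so the jump is swept downstream.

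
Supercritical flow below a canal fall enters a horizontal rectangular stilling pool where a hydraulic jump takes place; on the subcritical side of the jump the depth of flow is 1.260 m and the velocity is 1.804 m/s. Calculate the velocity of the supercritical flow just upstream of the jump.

Fr₂ = V₂/√(g·y₂) = 1.804/√(9.81×1.260) = 0.5131.
The Bélanger relation is symmetric: y₁/y₂ = ½[√(1 + 8Fr₂²) − 1] = ½[√3.1063 − 1] = 0.3812.
y₁ = 0.3812 × 1.260 = 0.4804 m.
V₁ = q/y₁ = 2.273/0.4804 = 4.732 m/s.

V₁ = 4.732 m/s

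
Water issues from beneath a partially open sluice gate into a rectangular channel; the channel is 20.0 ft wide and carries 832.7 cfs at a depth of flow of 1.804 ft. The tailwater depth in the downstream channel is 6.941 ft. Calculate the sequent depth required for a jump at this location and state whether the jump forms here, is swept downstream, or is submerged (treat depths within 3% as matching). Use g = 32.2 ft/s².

q = Q/b = 832.7/20.0 = 41.64 ft²/s; V₁ = q/y₁ = 23.08 ft/s. Fr₁ = V₁/√(g·y₁) = 3.028.
Bélanger equation: y₂/y₁ = ½[√(1 + 8Fr₁²) − 1] = ½[√74.357 − 1] = 3.812.
y₂ = 3.812 × 1.804 = 6.876 ft.
Tailwater y_tw = 6.941 ft: y_tw ≈ y₂, so the jump forms here.

y₂ = 6.876 ft; the jump forms here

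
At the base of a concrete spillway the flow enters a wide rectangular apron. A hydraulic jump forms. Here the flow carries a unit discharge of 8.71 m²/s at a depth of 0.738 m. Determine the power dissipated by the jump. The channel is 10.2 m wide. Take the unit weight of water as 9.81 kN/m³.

P = 2961 kW

V₁ = q/y₁ = 8.71/0.738 = 11.8 m/s. Fr₁ = V₁/√(g·y₁) = 11.8/√(9.81×0.738) = 4.39.
Bélanger equation: y₂/y₁ = ½[√(1 + 8Fr₁²) − 1] = ½[√154.9 − 1] = 5.72.
y₂ = 5.72 × 0.738 = 4.22 m.
V₂ = q/y₂ = 8.71/4.22 = 2.06 m/s. E₁ = y₁ + V₁²/2g = 7.84 m; E₂ = y₂ + V₂²/2g = 4.44 m. ΔE = E₁ − E₂ = 3.40 m.
Q = q·b = 8.71 × 10.2 = 88.8 m³/s. P = γ·Q·ΔE = 9.81 × 88.8 × 3.40 = 2961 kW.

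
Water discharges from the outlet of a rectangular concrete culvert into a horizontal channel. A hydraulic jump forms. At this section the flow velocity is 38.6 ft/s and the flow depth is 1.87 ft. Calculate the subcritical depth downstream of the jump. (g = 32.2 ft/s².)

Fr₁ = V₁/√(g·y₁) = 38.6/√(32.2×1.87) = 4.97.
From the momentum equation for a rectangular channel, y₂/y₁ = ½[√(1 + 8Fr₁²) − 1] = ½[√199.0 − 1] = 6.55.
y₂ = 6.55 × 1.87 = 12.3 ft.

y₂ = 12.3 ft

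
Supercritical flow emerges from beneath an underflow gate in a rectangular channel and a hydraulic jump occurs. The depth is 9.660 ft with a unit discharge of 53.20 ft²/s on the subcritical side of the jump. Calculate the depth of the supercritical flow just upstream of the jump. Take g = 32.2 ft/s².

y₁ = 1.614 ft

V₂ = q/y₂ = 53.20/9.660 = 5.507 ft/s; Fr₂ = V₂/√(g·y₂) = 0.3123.
Since the conjugate-depth ratio holds either way, y₁/y₂ = ½[√(1 + 8Fr₂²) − 1] = ½[√1.7801 − 1] = 0.1671.
y₁ = 0.1671 × 9.660 = 1.614 ft.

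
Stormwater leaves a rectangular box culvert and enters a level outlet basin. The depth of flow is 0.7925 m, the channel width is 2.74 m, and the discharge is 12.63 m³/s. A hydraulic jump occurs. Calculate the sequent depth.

y₂ = 1.975 m

q = Q/b = 12.63/2.74 = 4.609 m²/s; V₁ = q/y₁ = 5.816 m/s. Fr₁ = V₁/√(g·y₁) = 2.086.
From the momentum equation for a rectangular channel, y₂/y₁ = ½[√(1 + 8Fr₁²) − 1] = ½[√35.812 − 1] = 2.492.
y₂ = 2.492 × 0.7925 = 1.975 m.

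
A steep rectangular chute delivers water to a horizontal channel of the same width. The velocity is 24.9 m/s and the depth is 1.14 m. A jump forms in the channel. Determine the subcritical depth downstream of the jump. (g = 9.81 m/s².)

Fr₁ = V₁/√(g·y₁) = 24.9/√(9.81×1.14) = 7.45.
Bélanger equation: y₂/y₁ = ½[√(1 + 8Fr₁²) − 1] = ½[√444.5 − 1] = 10.0.
y₂ = 10.0 × 1.14 = 11.4 m.

y₂ = 11.4 m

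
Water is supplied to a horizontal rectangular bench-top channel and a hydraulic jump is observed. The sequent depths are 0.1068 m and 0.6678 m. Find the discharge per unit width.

For a rectangular channel the momentum equation gives q² = ½·g·y₁·y₂·(y₁ + y₂) = ½×9.81×0.1068×0.6678×0.7746 = 0.2710.
q = √0.2710 = 0.5206 m²/s.

q = 0.5206 m²/s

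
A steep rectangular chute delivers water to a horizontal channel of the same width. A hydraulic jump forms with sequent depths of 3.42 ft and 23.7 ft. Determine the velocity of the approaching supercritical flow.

V₁ = 55.0 ft/s

For a rectangular channel the momentum equation gives q² = ½·g·y₁·y₂·(y₁ + y₂) = ½×32.2×3.42×23.7×27.1 = 35391.
q = √35391 = 188 ft²/s.
V₁ = q/y₁ = 188/3.42 = 55.0 ft/s.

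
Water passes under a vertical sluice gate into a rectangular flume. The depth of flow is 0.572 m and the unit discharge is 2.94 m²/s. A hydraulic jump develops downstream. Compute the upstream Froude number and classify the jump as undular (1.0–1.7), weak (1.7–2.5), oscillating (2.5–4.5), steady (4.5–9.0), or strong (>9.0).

V₁ = q/y₁ = 2.94/0.572 = 5.14 m/s. Fr₁ = V₁/√(g·y₁) = 5.14/√(9.81×0.572) = 2.17.
Fr₁ = 2.17 lies in the weak range.

Fr₁ = 2.17; weak jump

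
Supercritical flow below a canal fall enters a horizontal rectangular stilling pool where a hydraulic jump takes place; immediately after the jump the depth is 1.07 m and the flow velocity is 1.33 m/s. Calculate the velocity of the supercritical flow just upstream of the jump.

Fr₂ = V₂/√(g·y₂) = 1.33/√(9.81×1.07) = 0.411.
The Bélanger relation is symmetric: y₁/y₂ = ½[√(1 + 8Fr₂²) − 1] = ½[√2.348 − 1] = 0.266.
y₁ = 0.266 × 1.07 = 0.285 m.
V₁ = q/y₁ = 1.42/0.285 = 5.00 m/s.

V₁ = 5.00 m/s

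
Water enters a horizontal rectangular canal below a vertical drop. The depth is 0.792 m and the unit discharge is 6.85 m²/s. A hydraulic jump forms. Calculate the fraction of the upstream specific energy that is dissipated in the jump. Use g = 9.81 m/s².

ΔE/E₁ = 0.272 (27.2%)

V₁ = q/y₁ = 6.85/0.792 = 8.65 m/s. Fr₁ = V₁/√(g·y₁) = 8.65/√(9.81×0.792) = 3.10.
Conjugate-depth relation: y₂/y₁ = ½[√(1 + 8Fr₁²) − 1] = ½[√78.02 − 1] = 3.92.
y₂ = 3.92 × 0.792 = 3.10 m.
E₁ = y₁ + V₁²/2g = 4.60 m. ΔE = (y₂ − y₁)³/(4y₁y₂) = 1.25 m. ΔE/E₁ = 1.25/4.60 = 0.272.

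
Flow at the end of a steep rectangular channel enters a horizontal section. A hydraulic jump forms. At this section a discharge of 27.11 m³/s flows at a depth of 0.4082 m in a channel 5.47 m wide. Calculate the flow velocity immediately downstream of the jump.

q = Q/b = 27.11/5.47 = 4.956 m²/s; V₁ = q/y₁ = 12.14 m/s. Fr₁ = V₁/√(g·y₁) = 6.067.
Bélanger equation: y₂/y₁ = ½[√(1 + 8Fr₁²) − 1] = ½[√295.50 − 1] = 8.095.
y₂ = 8.095 × 0.4082 = 3.304 m.
V₂ = q/y₂ = 4.956/3.304 = 1.500 m/s.

V₂ = 1.500 m/s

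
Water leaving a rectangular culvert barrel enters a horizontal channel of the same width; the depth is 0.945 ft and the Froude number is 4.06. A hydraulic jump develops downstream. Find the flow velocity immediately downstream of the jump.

Fr₁ = 4.06 (given).
From the momentum equation for a rectangular channel, y₂/y₁ = ½[√(1 + 8Fr₁²) − 1] = ½[√132.9 − 1] = 5.26.
y₂ = 5.26 × 0.945 = 4.97 ft.
V₁ = Fr₁·√(g·y₁) = 4.06×√(32.2×0.945) = 22.4 ft/s; q = V₁·y₁ = 21.2 ft²/s.
V₂ = q/y₂ = 21.2/4.97 = 4.26 ft/s.

V₂ = 4.26 ft/s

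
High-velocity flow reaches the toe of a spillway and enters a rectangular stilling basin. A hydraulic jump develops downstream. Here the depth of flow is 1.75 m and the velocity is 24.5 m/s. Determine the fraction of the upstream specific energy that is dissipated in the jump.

Fr₁ = V₁/√(g·y₁) = 24.5/√(9.81×1.75) = 5.91.
Sequent-depth ratio: y₂/y₁ = ½[√(1 + 8Fr₁²) − 1] = ½[√280.7 − 1] = 7.88.
y₂ = 7.88 × 1.75 = 13.8 m.
E₁ = y₁ + V₁²/2g = 32.3 m. ΔE = (y₂ − y₁)³/(4y₁y₂) = 18.1 m. ΔE/E₁ = 18.1/32.3 = 0.559.

ΔE/E₁ = 0.559 (55.9%)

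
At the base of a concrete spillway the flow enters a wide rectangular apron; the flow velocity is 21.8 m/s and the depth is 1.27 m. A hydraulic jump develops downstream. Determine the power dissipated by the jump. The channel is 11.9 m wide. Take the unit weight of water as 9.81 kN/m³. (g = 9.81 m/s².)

P = 47383 kW

Fr₁ = V₁/√(g·y₁) = 21.8/√(9.81×1.27) = 6.18.
By Bélanger, y₂/y₁ = ½[√(1 + 8Fr₁²) − 1] = ½[√306.2 − 1] = 8.25.
y₂ = 8.25 × 1.27 = 10.5 m.
q = V₁·y₁ = 21.8 × 1.27 = 27.7 m²/s. V₂ = q/y₂ = 27.7/10.5 = 2.64 m/s. E₁ = y₁ + V₁²/2g = 25.5 m; E₂ = y₂ + V₂²/2g = 10.8 m. ΔE = E₁ − E₂ = 14.7 m.
Q = q·b = 27.7 × 11.9 = 329 m³/s. P = γ·Q·ΔE = 9.81 × 329 × 14.7 = 47383 kW.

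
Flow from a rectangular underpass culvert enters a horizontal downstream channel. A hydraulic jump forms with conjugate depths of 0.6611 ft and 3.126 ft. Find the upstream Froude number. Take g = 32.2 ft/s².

For a rectangular channel the momentum equation gives q² = ½·g·y₁·y₂·(y₁ + y₂) = ½×32.2×0.6611×3.126×3.787 = 126.0.
q = √126.0 = 11.23 ft²/s.
V₁ = q/y₁ = 16.98 ft/s; Fr₁ = V₁/√(g·y₁) = 3.680.

Fr₁ = 3.680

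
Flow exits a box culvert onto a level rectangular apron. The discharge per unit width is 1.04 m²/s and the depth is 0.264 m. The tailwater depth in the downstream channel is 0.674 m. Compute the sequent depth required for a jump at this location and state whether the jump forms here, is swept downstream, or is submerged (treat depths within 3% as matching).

V₁ = q/y₁ = 1.04/0.264 = 3.94 m/s. Fr₁ = V₁/√(g·y₁) = 3.94/√(9.81×0.264) = 2.45.
By Bélanger, y₂/y₁ = ½[√(1 + 8Fr₁²) − 1] = ½[√48.94 − 1] = 3.00.
y₂ = 3.00 × 0.264 = 0.791 m.
Tailwater y_tw = 0.674 m: y_tw < y₂, so the jump is swept downstream.

y₂ = 0.791 m; the jump is swept downstream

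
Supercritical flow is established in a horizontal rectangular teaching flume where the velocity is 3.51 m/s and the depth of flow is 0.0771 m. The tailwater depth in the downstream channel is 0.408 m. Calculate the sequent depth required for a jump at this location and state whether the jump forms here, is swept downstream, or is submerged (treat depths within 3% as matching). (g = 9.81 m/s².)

Fr₁ = V₁/√(g·y₁) = 3.51/√(9.81×0.0771) = 4.04.
Sequent-depth ratio: y₂/y₁ = ½[√(1 + 8Fr₁²) − 1] = ½[√131.3 − 1] = 5.23.
y₂ = 5.23 × 0.0771 = 0.403 m.
Tailwater y_tw = 0.408 m: y_tw ≈ y₂, so the jump forms here.

y₂ = 0.403 m; the jump forms here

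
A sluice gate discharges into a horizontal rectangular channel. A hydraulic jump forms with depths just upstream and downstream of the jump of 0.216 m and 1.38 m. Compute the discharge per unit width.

For a rectangular channel the momentum equation gives q² = ½·g·y₁·y₂·(y₁ + y₂) = ½×9.81×0.216×1.38×1.60 = 2.33.
q = √2.33 = 1.53 m²/s.

q = 1.53 m²/s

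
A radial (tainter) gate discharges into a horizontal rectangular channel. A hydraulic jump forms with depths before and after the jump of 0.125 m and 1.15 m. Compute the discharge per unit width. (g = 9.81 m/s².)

For a rectangular channel the momentum equation gives q² = ½·g·y₁·y₂·(y₁ + y₂) = ½×9.81×0.125×1.15×1.27 = 0.899.
q = √0.899 = 0.948 m²/s.

q = 0.948 m²/s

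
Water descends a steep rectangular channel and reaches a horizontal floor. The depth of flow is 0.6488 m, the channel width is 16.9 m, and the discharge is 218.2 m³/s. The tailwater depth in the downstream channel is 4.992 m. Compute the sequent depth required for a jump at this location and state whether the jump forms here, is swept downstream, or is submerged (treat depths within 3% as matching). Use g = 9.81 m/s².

y₂ = 6.920 m; the jump is swept downstream

q = Q/b = 218.2/16.9 = 12.91 m²/s; V₁ = q/y₁ = 19.90 m/s. Fr₁ = V₁/√(g·y₁) = 7.888.
Conjugate-depth relation: y₂/y₁ = ½[√(1 + 8Fr₁²) − 1] = ½[√498.77 − 1] = 10.67.
y₂ = 10.67 × 0.6488 = 6.920 m.
Tailwater y_tw = 4.992 m: y_tw < y₂, so the jump is swept downstream.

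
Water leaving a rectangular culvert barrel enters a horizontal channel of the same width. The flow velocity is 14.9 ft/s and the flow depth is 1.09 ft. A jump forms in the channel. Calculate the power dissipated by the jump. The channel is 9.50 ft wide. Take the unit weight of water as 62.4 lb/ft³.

Fr₁ = V₁/√(g·y₁) = 14.9/√(32.2×1.09) = 2.52.
Bélanger equation: y₂/y₁ = ½[√(1 + 8Fr₁²) − 1] = ½[√51.60 − 1] = 3.09.
y₂ = 3.09 × 1.09 = 3.37 ft.
Head loss: ΔE = (y₂ − y₁)³/(4y₁y₂) = (3.37 − 1.09)³/(4×1.09×3.37) = 11.9/14.7 = 0.807 ft.
q = V₁·y₁ = 14.9 × 1.09 = 16.2 ft²/s. Q = q·b = 16.2 × 9.50 = 154 cfs. P = γ·Q·ΔE/550 = 62.4 × 154 × 0.807 / 550 = 14.1 hp.

P = 14.1 hp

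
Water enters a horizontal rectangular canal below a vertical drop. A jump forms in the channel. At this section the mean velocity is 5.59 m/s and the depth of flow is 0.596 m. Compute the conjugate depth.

Fr₁ = V₁/√(g·y₁) = 5.59/√(9.81×0.596) = 2.31.
From the momentum equation for a rectangular channel, y₂/y₁ = ½[√(1 + 8Fr₁²) − 1] = ½[√43.76 − 1] = 2.81.
y₂ = 2.81 × 0.596 = 1.67 m.

y₂ = 1.67 m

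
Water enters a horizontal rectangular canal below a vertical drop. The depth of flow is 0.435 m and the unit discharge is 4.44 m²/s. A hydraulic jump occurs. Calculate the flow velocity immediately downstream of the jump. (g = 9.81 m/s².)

V₂ = 1.57 m/s

V₁ = q/y₁ = 4.44/0.435 = 10.2 m/s. Fr₁ = V₁/√(g·y₁) = 10.2/√(9.81×0.435) = 4.94.
By Bélanger, y₂/y₁ = ½[√(1 + 8Fr₁²) − 1] = ½[√196.3 − 1] = 6.51.
y₂ = 6.51 × 0.435 = 2.83 m.
V₂ = q/y₂ = 4.44/2.83 = 1.57 m/s.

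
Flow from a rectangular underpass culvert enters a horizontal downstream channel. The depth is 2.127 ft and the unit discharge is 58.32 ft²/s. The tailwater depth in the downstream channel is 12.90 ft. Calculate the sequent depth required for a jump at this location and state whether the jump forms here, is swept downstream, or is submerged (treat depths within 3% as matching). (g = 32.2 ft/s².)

y₂ = 8.959 ft; the jump is submerged

V₁ = q/y₁ = 58.32/2.127 = 27.42 ft/s. Fr₁ = V₁/√(g·y₁) = 27.42/√(32.2×2.127) = 3.313.
From the momentum equation for a rectangular channel, y₂/y₁ = ½[√(1 + 8Fr₁²) − 1] = ½[√88.815 − 1] = 4.212.
y₂ = 4.212 × 2.127 = 8.959 ft.
Tailwater y_tw = 12.90 ft: y_tw > y₂, so the jump is submerged.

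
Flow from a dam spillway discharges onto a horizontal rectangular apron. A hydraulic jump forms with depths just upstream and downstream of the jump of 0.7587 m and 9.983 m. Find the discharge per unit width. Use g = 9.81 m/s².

q = 19.98 m²/s

For a rectangular channel the momentum equation gives q² = ½·g·y₁·y₂·(y₁ + y₂) = ½×9.81×0.7587×9.983×10.74 = 399.1.
q = √399.1 = 19.98 m²/s.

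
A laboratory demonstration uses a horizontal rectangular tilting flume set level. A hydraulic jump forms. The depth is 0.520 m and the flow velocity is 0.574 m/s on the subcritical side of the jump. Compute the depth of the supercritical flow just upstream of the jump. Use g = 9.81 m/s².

Fr₂ = V₂/√(g·y₂) = 0.574/√(9.81×0.520) = 0.254.
The Bélanger relation is symmetric: y₁/y₂ = ½[√(1 + 8Fr₂²) − 1] = ½[√1.517 − 1] = 0.116.
y₁ = 0.116 × 0.520 = 0.0602 m.

y₁ = 0.0602 m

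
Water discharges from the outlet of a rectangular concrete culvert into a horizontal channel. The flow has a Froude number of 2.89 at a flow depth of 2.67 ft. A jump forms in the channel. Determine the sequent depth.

y₂ = 9.66 ft

Fr₁ = 2.89 (given).
Bélanger equation: y₂/y₁ = ½[√(1 + 8Fr₁²) − 1] = ½[√67.82 − 1] = 3.62.
y₂ = 3.62 × 2.67 = 9.66 ft.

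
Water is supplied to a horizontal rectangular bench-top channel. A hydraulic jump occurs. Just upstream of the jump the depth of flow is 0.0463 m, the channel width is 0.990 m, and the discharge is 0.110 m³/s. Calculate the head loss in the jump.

q = Q/b = 0.110/0.990 = 0.111 m²/s; V₁ = q/y₁ = 2.40 m/s. Fr₁ = V₁/√(g·y₁) = 3.56.
Conjugate-depth relation: y₂/y₁ = ½[√(1 + 8Fr₁²) − 1] = ½[√102.4 − 1] = 4.56.
y₂ = 4.56 × 0.0463 = 0.211 m.
Head loss: ΔE = (y₂ − y₁)³/(4y₁y₂) = (0.211 − 0.0463)³/(4×0.0463×0.211) = 0.00448/0.0391 = 0.115 m.

ΔE = 0.115 m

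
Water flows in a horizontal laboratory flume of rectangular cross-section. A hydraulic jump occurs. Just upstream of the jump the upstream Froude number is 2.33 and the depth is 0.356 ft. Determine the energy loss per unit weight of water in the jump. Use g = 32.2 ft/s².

Fr₁ = 2.33 (given).
Sequent-depth ratio: y₂/y₁ = ½[√(1 + 8Fr₁²) − 1] = ½[√44.43 − 1] = 2.83.
y₂ = 2.83 × 0.356 = 1.01 ft.
V₁ = Fr₁·√(g·y₁) = 2.33×√(32.2×0.356) = 7.89 ft/s; q = V₁·y₁ = 2.81 ft²/s. V₂ = q/y₂ = 2.81/1.01 = 2.78 ft/s. E₁ = y₁ + V₁²/2g = 1.32 ft; E₂ = y₂ + V₂²/2g = 1.13 ft. ΔE = E₁ − E₂ = 0.193 ft.

ΔE = 0.193 ft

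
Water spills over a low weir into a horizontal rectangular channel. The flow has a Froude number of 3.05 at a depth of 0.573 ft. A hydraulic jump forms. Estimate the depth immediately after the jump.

y₂ = 2.20 ft

Fr₁ = 3.05 (given).
Sequent-depth ratio: y₂/y₁ = ½[√(1 + 8Fr₁²) − 1] = ½[√75.42 − 1] = 3.84.
y₂ = 3.84 × 0.573 = 2.20 ft.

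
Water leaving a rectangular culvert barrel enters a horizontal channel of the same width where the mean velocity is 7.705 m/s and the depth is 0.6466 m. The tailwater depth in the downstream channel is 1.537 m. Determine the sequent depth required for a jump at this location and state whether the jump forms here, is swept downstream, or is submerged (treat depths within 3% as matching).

Fr₁ = V₁/√(g·y₁) = 7.705/√(9.81×0.6466) = 3.059.
Bélanger equation: y₂/y₁ = ½[√(1 + 8Fr₁²) − 1] = ½[√75.874 − 1] = 3.855.
y₂ = 3.855 × 0.6466 = 2.493 m.
Tailwater y_tw = 1.537 m: y_tw < y₂, so the jump is swept downstream.

y₂ = 2.493 m; the jump is swept downstream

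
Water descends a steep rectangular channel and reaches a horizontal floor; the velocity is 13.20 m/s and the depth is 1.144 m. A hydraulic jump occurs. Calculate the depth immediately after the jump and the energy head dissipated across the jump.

y₂ = 5.828 m; ΔE = 3.854 m

Fr₁ = V₁/√(g·y₁) = 13.20/√(9.81×1.144) = 3.940.
Bélanger equation: y₂/y₁ = ½[√(1 + 8Fr₁²) − 1] = ½[√125.21 − 1] = 5.095.
y₂ = 5.095 × 1.144 = 5.828 m.
q = V₁·y₁ = 13.20 × 1.144 = 15.10 m²/s. V₂ = q/y₂ = 15.10/5.828 = 2.591 m/s. E₁ = y₁ + V₁²/2g = 10.02 m; E₂ = y₂ + V₂²/2g = 6.171 m. ΔE = E₁ − E₂ = 3.854 m.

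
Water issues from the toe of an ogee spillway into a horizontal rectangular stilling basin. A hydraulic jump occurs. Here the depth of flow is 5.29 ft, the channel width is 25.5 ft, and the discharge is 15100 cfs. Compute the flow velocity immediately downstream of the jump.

V₂ = 9.62 ft/s

q = Q/b = 15100/25.5 = 592 ft²/s; V₁ = q/y₁ = 112 ft/s. Fr₁ = V₁/√(g·y₁) = 8.58.
From the momentum equation for a rectangular channel, y₂/y₁ = ½[√(1 + 8Fr₁²) − 1] = ½[√589.5 − 1] = 11.6.
y₂ = 11.6 × 5.29 = 61.6 ft.
V₂ = q/y₂ = 592/61.6 = 9.62 ft/s.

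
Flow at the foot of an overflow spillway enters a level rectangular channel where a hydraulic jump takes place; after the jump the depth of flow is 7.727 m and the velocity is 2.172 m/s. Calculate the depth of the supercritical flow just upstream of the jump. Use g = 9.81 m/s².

y₁ = 0.8650 m

Fr₂ = V₂/√(g·y₂) = 2.172/√(9.81×7.727) = 0.2495.
Applying the sequent-depth relation in reverse, y₁/y₂ = ½[√(1 + 8Fr₂²) − 1] = ½[√1.4979 − 1] = 0.1119.
y₁ = 0.1119 × 7.727 = 0.8650 m.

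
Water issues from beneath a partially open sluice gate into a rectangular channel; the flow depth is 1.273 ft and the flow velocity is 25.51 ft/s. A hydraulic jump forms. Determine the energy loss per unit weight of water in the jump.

Fr₁ = V₁/√(g·y₁) = 25.51/√(32.2×1.273) = 3.984.
Sequent-depth ratio: y₂/y₁ = ½[√(1 + 8Fr₁²) − 1] = ½[√128.01 − 1] = 5.157.
y₂ = 5.157 × 1.273 = 6.565 ft.
q = V₁·y₁ = 25.51 × 1.273 = 32.47 ft²/s. V₂ = q/y₂ = 32.47/6.565 = 4.947 ft/s. E₁ = y₁ + V₁²/2g = 11.38 ft; E₂ = y₂ + V₂²/2g = 6.945 ft. ΔE = E₁ − E₂ = 4.433 ft.

ΔE = 4.433 ft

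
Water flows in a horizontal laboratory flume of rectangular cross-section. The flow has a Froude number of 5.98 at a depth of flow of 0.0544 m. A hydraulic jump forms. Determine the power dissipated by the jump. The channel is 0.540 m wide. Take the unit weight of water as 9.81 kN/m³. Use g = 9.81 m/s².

Fr₁ = 5.98 (given).
Sequent-depth ratio: y₂/y₁ = ½[√(1 + 8Fr₁²) − 1] = ½[√287.1 − 1] = 7.97.
y₂ = 7.97 × 0.0544 = 0.434 m.
V₁ = Fr₁·√(g·y₁) = 5.98×√(9.81×0.0544) = 4.37 m/s; q = V₁·y₁ = 0.238 m²/s. V₂ = q/y₂ = 0.238/0.434 = 0.548 m/s. E₁ = y₁ + V₁²/2g = 1.03 m; E₂ = y₂ + V₂²/2g = 0.449 m. ΔE = E₁ − E₂ = 0.578 m.
Q = q·b = 0.238 × 0.540 = 0.128 m³/s. P = γ·Q·ΔE = 9.81 × 0.128 × 0.578 = 0.728 kW.

P = 0.728 kW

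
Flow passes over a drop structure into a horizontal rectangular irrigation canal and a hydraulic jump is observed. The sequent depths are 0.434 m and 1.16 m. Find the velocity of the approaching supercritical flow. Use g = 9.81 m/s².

V₁ = 4.57 m/s

For a rectangular channel the momentum equation gives q² = ½·g·y₁·y₂·(y₁ + y₂) = ½×9.81×0.434×1.16×1.59 = 3.94.
q = √3.94 = 1.98 m²/s.
V₁ = q/y₁ = 1.98/0.434 = 4.57 m/s.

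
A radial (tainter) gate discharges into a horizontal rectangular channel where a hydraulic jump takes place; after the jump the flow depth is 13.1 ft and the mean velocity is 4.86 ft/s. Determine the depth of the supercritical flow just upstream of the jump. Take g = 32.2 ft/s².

Fr₂ = V₂/√(g·y₂) = 4.86/√(32.2×13.1) = 0.237.
The Bélanger relation is symmetric: y₁/y₂ = ½[√(1 + 8Fr₂²) − 1] = ½[√1.448 − 1] = 0.102.
y₁ = 0.102 × 13.1 = 1.33 ft.

y₁ = 1.33 ft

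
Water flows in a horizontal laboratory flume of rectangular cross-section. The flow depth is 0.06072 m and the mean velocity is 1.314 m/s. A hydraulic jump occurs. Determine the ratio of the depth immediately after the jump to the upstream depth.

Fr₁ = V₁/√(g·y₁) = 1.314/√(9.81×0.06072) = 1.703.
Conjugate-depth relation: y₂/y₁ = ½[√(1 + 8Fr₁²) − 1] = ½[√24.189 − 1] = 1.959.

y₂/y₁ = 1.959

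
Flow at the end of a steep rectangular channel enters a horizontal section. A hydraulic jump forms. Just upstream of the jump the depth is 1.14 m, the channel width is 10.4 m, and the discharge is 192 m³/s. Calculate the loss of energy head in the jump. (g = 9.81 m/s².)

q = Q/b = 192/10.4 = 18.5 m²/s; V₁ = q/y₁ = 16.2 m/s. Fr₁ = V₁/√(g·y₁) = 4.84.
Bélanger equation: y₂/y₁ = ½[√(1 + 8Fr₁²) − 1] = ½[√188.6 − 1] = 6.37.
y₂ = 6.37 × 1.14 = 7.26 m.
Head loss: ΔE = (y₂ − y₁)³/(4y₁y₂) = (7.26 − 1.14)³/(4×1.14×7.26) = 229/33.1 = 6.92 m.

ΔE = 6.92 m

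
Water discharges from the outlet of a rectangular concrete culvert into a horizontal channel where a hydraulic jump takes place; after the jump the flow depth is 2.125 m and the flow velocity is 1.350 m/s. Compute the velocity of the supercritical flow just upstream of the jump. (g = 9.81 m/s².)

Fr₂ = V₂/√(g·y₂) = 1.350/√(9.81×2.125) = 0.2957.
Applying the sequent-depth relation in reverse, y₁/y₂ = ½[√(1 + 8Fr₂²) − 1] = ½[√1.6994 − 1] = 0.1518.
y₁ = 0.1518 × 2.125 = 0.3226 m.
V₁ = q/y₁ = 2.869/0.3226 = 8.893 m/s.

V₁ = 8.893 m/s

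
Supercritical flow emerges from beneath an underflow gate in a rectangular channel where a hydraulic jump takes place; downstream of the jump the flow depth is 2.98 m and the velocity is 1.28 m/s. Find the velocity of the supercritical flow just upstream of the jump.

Fr₂ = V₂/√(g·y₂) = 1.28/√(9.81×2.98) = 0.237.
From the momentum equation (using Fr₂), y₁/y₂ = ½[√(1 + 8Fr₂²) − 1] = ½[√1.448 − 1] = 0.102.
y₁ = 0.102 × 2.98 = 0.303 m.
V₁ = q/y₁ = 3.81/0.303 = 12.6 m/s.

V₁ = 12.6 m/s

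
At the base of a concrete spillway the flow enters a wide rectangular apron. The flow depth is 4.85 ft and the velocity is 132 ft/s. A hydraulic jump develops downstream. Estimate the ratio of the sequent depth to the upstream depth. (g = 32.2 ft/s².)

Fr₁ = V₁/√(g·y₁) = 132/√(32.2×4.85) = 10.6.
Sequent-depth ratio: y₂/y₁ = ½[√(1 + 8Fr₁²) − 1] = ½[√893.6 − 1] = 14.4.

y₂/y₁ = 14.4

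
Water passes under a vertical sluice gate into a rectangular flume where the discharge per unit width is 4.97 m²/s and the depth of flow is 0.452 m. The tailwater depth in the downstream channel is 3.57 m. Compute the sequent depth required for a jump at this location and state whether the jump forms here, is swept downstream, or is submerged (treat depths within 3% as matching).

y₂ = 3.12 m; the jump is submerged

V₁ = q/y₁ = 4.97/0.452 = 11.0 m/s. Fr₁ = V₁/√(g·y₁) = 11.0/√(9.81×0.452) = 5.22.
Bélanger equation: y₂/y₁ = ½[√(1 + 8Fr₁²) − 1] = ½[√219.1 − 1] = 6.90.
y₂ = 6.90 × 0.452 = 3.12 m.
Tailwater y_tw = 3.57 m: y_tw > y₂, so the jump is submerged.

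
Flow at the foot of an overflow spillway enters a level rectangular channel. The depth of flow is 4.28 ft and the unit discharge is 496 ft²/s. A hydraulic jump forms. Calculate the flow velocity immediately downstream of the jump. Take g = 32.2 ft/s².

V₂ = 8.60 ft/s

V₁ = q/y₁ = 496/4.28 = 116 ft/s. Fr₁ = V₁/√(g·y₁) = 116/√(32.2×4.28) = 9.87.
From the momentum equation for a rectangular channel, y₂/y₁ = ½[√(1 + 8Fr₁²) − 1] = ½[√780.6 − 1] = 13.5.
y₂ = 13.5 × 4.28 = 57.6 ft.
V₂ = q/y₂ = 496/57.6 = 8.60 ft/s.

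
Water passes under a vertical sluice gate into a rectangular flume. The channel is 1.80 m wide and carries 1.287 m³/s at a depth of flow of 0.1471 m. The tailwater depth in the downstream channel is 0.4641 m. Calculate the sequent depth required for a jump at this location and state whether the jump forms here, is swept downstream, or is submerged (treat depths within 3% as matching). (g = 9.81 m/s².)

q = Q/b = 1.287/1.80 = 0.7150 m²/s; V₁ = q/y₁ = 4.861 m/s. Fr₁ = V₁/√(g·y₁) = 4.046.
Sequent-depth ratio: y₂/y₁ = ½[√(1 + 8Fr₁²) − 1] = ½[√131.98 − 1] = 5.244.
y₂ = 5.244 × 0.1471 = 0.7714 m.
Tailwater y_tw = 0.4641 m: y_tw < y₂, so the jump is swept downstream.

y₂ = 0.7714 m; the jump is swept downstream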